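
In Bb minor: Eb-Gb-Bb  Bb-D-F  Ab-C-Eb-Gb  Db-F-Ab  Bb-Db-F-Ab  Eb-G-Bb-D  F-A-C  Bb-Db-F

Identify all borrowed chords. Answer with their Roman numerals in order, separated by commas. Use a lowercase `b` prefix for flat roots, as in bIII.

I, IVmaj7

Bb minor has the diatonic set Bbm, Cdim, Db, Ebm, F, Gb, Ab (with V from harmonic minor). Of the given chords, Eb–Gb–Bb = Ebm, Ab–C–Eb–Gb = Ab7, Db–F–Ab = Db, Bb–Db–F–Ab = Bbm7, F–A–C = F and Bb–Db–F = Bbm are diatonic. Bb–D–F is not: scale degree 1 in Bb minor carries Bbm (i). In Bb major the chord on that degree is Bb, so here it functions as I, borrowed from the parallel major. Eb–G–Bb–D doesn't fit — on degree 4 Bb minor would have Ebm (iv). Ebmaj7 is the degree-4 chord of Bb major, so it is the borrowed IVmaj7.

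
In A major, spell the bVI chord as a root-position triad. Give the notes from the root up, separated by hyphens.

bVI is built on the lowered scale degree 6. In A major degree 6 is F#; lowered it becomes F. In A minor the chord on F is F–A–C.

F-A-C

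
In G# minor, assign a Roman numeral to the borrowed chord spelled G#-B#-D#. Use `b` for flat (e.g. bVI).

I

G# is scale degree 1 in G# minor. Diatonically G# minor has G#m (i) on that degree; G#–B#–D# is instead the major chord native to G# major, so it takes the label I.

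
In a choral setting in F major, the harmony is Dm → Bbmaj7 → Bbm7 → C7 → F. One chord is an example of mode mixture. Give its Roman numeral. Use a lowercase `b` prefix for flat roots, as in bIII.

iv7

F major has the diatonic set F, Gm, Am, Bb, C, Dm, Edim. Of the given chords, Dm, Bbmaj7, C7 and F are diatonic. Bbm7 (Bb–Db–F–Ab) doesn't fit — on degree 4 F major would have Bb (IV). Bbm7 is the degree-4 chord of F minor, so it is the borrowed iv7.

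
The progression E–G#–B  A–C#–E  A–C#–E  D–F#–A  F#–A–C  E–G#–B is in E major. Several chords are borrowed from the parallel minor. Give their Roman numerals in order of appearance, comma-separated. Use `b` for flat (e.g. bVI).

bVII, ii°

The diatonic triads in E major are E, F#m, G#m, A, B, C#m, D#dim. E–G#–B = E and A–C#–E = A both belong to that set. D–F#–A is not: scale degree 7 in E major carries D#dim (vii°). In E minor the chord on that degree is D, so here it functions as bVII, borrowed from the parallel minor. F#–A–C is not: scale degree 2 in E major carries F#m (ii). In E minor the chord on that degree is F#dim, so here it functions as ii°, borrowed from the parallel minor.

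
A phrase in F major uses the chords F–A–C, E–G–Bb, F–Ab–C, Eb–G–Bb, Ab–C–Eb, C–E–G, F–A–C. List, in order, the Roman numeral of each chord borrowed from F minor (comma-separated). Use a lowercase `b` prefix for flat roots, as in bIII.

The diatonic triads in F major are F, Gm, Am, Bb, C, Dm, Edim. Of the given chords, F–A–C = F, E–G–Bb = Edim and C–E–G = C are diatonic. But F–Ab–C is foreign: the diatonic I on degree 1 is F, whereas Fm comes from F minor. It is labeled i. But Eb–G–Bb is foreign: the diatonic vii° on degree 7 is Edim, whereas Eb comes from F minor. It is labeled bVII. But Ab–C–Eb is foreign: the diatonic iii on degree 3 is Am, whereas Ab comes from F minor. It is labeled bIII.

i, bVII, bIII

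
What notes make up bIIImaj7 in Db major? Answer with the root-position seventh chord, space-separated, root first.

Fb Ab Cb Eb

bIIImaj7 is built on the lowered scale degree 3. In Db major degree 3 is F; lowered it becomes Fb. Stacking thirds in Db minor on Fb gives Fb–Ab–Cb–Eb.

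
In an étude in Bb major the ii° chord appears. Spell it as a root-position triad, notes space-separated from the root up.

The root, C, is scale degree 2 — the same note in Bb major and Bb minor; only the chord quality changes. Stacking thirds in Bb minor on C gives C–Eb–Gb.

C Eb Gb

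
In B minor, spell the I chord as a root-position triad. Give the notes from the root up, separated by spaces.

I is built on scale degree 1, which is B in both B minor and its parallel. Building the major chord from the parallel major on B: B–D#–F#.

B D# F#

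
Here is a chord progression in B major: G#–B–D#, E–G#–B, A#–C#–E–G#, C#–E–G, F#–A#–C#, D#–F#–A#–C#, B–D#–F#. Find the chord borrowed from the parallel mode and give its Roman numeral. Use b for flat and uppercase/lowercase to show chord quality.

ii°

B major has the diatonic set B, C#m, D#m, E, F#, G#m, A#dim. G#–B–D# = G#m, E–G#–B = E, A#–C#–E–G# = A#m7b5, F#–A#–C# = F#, D#–F#–A#–C# = D#m7 and B–D#–F# = B all belong to that set. But C#–E–G is foreign: the diatonic ii on degree 2 is C#m, whereas C#dim comes from B minor. It is labeled ii°.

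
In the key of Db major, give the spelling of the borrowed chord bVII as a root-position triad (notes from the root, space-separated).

bVII is built on the lowered scale degree 7. In Db major degree 7 is C; lowered it becomes Cb. Stacking thirds in Db minor on Cb gives Cb–Eb–Gb.

Cb Eb Gb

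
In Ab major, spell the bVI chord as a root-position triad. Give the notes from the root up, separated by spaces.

Scale degree 6 in Ab major is F. bVI uses the lowered form, Fb, taken from Ab minor. Building the major chord from the parallel minor on Fb: Fb–Ab–Cb.

Fb Ab Cb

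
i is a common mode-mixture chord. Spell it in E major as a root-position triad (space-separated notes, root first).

The root, E, is scale degree 1 — the same note in E major and E minor; only the chord quality changes. Building the minor chord from the parallel minor on E: E–G–B.

E G B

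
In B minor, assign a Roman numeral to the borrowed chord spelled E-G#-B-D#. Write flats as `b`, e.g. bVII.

IVmaj7

E is scale degree 4 in B minor. The diatonic chord on degree 4 would be Em (iv), but E–G#–B–D# is the major-seventh chord from B major. As a borrowed chord it is labeled IVmaj7.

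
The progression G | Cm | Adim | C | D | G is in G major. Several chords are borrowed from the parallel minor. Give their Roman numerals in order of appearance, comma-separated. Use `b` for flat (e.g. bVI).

G major has the diatonic set G, Am, Bm, C, D, Em, F#dim. G, C and D are all diatonic. Cm (C–Eb–G) is not: scale degree 4 in G major carries C (IV). In G minor the chord on that degree is Cm, so here it functions as iv, borrowed from the parallel minor. Adim (A–C–Eb) doesn't fit — on degree 2 G major would have Am (ii). Adim is the degree-2 chord of G minor, so it is the borrowed ii°.

iv, ii°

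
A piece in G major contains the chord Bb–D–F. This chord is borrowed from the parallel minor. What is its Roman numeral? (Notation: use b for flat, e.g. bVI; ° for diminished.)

bIII

Bb is the lowered form of scale degree 3 in G major (the diatonic degree 3 is B). Diatonically G major has Bm (iii) on that degree; Bb–D–F is instead the major chord native to G minor, so it takes the label bIII.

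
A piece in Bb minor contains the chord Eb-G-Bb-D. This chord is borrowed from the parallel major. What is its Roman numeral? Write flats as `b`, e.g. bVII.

Eb is scale degree 4 in Bb minor. Eb–G–Bb–D is a major-seventh chord — the form found in Bb major, not the diatonic iv (Ebm). Borrowed into Bb minor it is written IVmaj7.

IVmaj7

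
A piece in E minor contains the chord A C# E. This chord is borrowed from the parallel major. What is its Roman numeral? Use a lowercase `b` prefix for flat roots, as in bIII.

IV

The root A is the diatonic 4th degree of E minor; the borrowing shows in the chord quality. A–C#–E is a major chord — the form found in E major, not the diatonic iv (Am). Borrowed into E minor it is written IV.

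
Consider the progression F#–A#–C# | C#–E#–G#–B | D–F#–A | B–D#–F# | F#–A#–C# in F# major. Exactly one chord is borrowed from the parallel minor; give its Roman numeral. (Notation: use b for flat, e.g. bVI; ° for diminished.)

The diatonic triads in F# major are F#, G#m, A#m, B, C#, D#m, E#dim. F#–A#–C# = F#, C#–E#–G#–B = C#7 and B–D#–F# = B all belong to that set. D–F#–A doesn't fit — on degree 6 F# major would have D#m (vi). D is the degree-6 chord of F# minor, so it is the borrowed bVI.

bVI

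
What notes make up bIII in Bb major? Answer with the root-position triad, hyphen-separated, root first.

The root of bIII is the lowered 3rd degree: D becomes Db. Building the major chord from the parallel minor on Db: Db–F–Ab.

Db-F-Ab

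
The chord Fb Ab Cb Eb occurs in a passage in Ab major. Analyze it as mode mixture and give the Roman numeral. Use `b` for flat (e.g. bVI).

bVImaj7

Fb is the lowered form of scale degree 6 in Ab major (the diatonic degree 6 is F). The diatonic chord on degree 6 would be Fm (vi), but Fb–Ab–Cb–Eb is the major-seventh chord from Ab minor. As a borrowed chord it is labeled bVImaj7.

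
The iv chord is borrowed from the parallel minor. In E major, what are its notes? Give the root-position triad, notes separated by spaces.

A C E

The root, A, is scale degree 4 — the same note in E major and E minor; only the chord quality changes. Building the minor chord from the parallel minor on A: A–C–E.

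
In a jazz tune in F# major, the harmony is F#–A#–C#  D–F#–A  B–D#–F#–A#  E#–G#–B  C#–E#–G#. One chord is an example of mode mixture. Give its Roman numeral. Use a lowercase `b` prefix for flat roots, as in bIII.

In F# major the diatonic chords are F#, G#m, A#m, B, C#, D#m, E#dim. Of the given chords, F#–A#–C# = F#, B–D#–F#–A# = Bmaj7, E#–G#–B = E#dim and C#–E#–G# = C# are diatonic. D–F#–A is not: scale degree 6 in F# major carries D#m (vi). In F# minor the chord on that degree is D, so here it functions as bVI, borrowed from the parallel minor.

bVI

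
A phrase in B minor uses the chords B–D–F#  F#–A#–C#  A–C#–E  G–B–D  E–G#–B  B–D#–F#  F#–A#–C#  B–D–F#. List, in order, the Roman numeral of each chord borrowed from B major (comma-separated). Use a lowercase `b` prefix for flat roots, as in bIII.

IV, I

The diatonic triads in B minor (with V from harmonic minor) are Bm, C#dim, D, Em, F#, G, A. Of the given chords, B–D–F# = Bm, F#–A#–C# = F#, A–C#–E = A and G–B–D = G are diatonic. But E–G#–B is foreign: the diatonic iv on degree 4 is Em, whereas E comes from B major. It is labeled IV. B–D#–F# is not: scale degree 1 in B minor carries Bm (i). In B major the chord on that degree is B, so here it functions as I, borrowed from the parallel major.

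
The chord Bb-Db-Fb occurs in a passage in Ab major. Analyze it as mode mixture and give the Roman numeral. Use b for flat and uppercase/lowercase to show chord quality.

Bb is scale degree 2 in Ab major. Bb–Db–Fb is a diminished chord — the form found in Ab minor, not the diatonic ii (Bbm). Borrowed into Ab major it is written ii°.

ii°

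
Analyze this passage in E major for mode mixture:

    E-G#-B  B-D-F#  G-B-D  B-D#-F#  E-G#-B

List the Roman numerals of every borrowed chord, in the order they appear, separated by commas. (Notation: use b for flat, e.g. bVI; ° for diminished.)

v, bIII

E major has the diatonic set E, F#m, G#m, A, B, C#m, D#dim. Of the given chords, E–G#–B = E and B–D#–F# = B are diatonic. B–D–F# doesn't fit — on degree 5 E major would have B (V). Bm is the degree-5 chord of E minor, so it is the borrowed v. G–B–D is not: scale degree 3 in E major carries G#m (iii). In E minor the chord on that degree is G, so here it functions as bIII, borrowed from the parallel minor.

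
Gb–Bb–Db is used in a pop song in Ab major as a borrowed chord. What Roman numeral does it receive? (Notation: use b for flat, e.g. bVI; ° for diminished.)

The root Gb is the lowered 7th scale degree — diatonically Ab major has G there. Gb–Bb–Db is a major chord — the form found in Ab minor, not the diatonic vii° (Gdim). Borrowed into Ab major it is written bVII.

bVII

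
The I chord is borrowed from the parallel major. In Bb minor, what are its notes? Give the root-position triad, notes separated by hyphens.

The root, Bb, is scale degree 1 — the same note in Bb minor and Bb major; only the chord quality changes. Stacking thirds in Bb major on Bb gives Bb–D–F.

Bb-D-F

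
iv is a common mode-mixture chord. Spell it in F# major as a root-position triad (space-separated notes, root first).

The root, B, is scale degree 4 — the same note in F# major and F# minor; only the chord quality changes. Stacking thirds in F# minor on B gives B–D–F#.

B D F#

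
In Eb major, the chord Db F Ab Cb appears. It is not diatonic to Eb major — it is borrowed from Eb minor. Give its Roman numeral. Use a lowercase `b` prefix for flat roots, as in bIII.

bVII7

In Eb major scale degree 7 is D; Db is its lowered form, from Eb minor. The diatonic chord on degree 7 would be Ddim (vii°), but Db–F–Ab–Cb is the dominant-seventh chord from Eb minor. As a borrowed chord it is labeled bVII7.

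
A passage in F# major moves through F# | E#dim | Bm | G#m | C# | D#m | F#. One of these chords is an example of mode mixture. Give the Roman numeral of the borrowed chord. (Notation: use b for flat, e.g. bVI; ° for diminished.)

F# major has the diatonic set F#, G#m, A#m, B, C#, D#m, E#dim. F#, E#dim, G#m, C# and D#m are all diatonic. Bm (B–D–F#) doesn't fit — on degree 4 F# major would have B (IV). Bm is the degree-4 chord of F# minor, so it is the borrowed iv.

iv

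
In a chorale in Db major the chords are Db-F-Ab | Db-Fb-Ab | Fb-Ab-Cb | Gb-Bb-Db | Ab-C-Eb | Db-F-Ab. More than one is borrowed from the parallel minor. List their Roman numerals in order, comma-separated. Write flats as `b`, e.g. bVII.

i, bIII

The diatonic triads in Db major are Db, Ebm, Fm, Gb, Ab, Bbm, Cdim. Of the given chords, Db–F–Ab = Db, Gb–Bb–Db = Gb and Ab–C–Eb = Ab are diatonic. Db–Fb–Ab doesn't fit — on degree 1 Db major would have Db (I). Dbm is the degree-1 chord of Db minor, so it is the borrowed i. Fb–Ab–Cb doesn't fit — on degree 3 Db major would have Fm (iii). Fb is the degree-3 chord of Db minor, so it is the borrowed bIII.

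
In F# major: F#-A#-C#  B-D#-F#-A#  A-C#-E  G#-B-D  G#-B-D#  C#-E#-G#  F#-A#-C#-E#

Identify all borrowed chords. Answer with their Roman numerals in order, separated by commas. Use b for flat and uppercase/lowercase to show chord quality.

In F# major the diatonic chords are F#, G#m, A#m, B, C#, D#m, E#dim. F#–A#–C# = F#, B–D#–F#–A# = Bmaj7, G#–B–D# = G#m, C#–E#–G# = C# and F#–A#–C#–E# = F#maj7 are all diatonic. A–C#–E is not: scale degree 3 in F# major carries A#m (iii). In F# minor the chord on that degree is A, so here it functions as bIII, borrowed from the parallel minor. G#–B–D doesn't fit — on degree 2 F# major would have G#m (ii). G#dim is the degree-2 chord of F# minor, so it is the borrowed ii°.

bIII, ii°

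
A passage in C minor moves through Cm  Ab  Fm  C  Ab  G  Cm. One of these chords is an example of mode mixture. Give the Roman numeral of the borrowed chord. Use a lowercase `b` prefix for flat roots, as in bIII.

I

In C minor (with V from harmonic minor) the diatonic chords are Cm, Ddim, Eb, Fm, G, Ab, Bb. Cm, Ab, Fm and G are all diatonic. C (C–E–G) is not: scale degree 1 in C minor carries Cm (i). In C major the chord on that degree is C, so here it functions as I, borrowed from the parallel major.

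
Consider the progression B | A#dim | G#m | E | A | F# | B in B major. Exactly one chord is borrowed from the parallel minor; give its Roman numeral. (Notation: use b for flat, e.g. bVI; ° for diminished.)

bVII

The diatonic triads in B major are B, C#m, D#m, E, F#, G#m, A#dim. B, A#dim, G#m, E and F# are all diatonic. A (A–C#–E) doesn't fit — on degree 7 B major would have A#dim (vii°). A is the degree-7 chord of B minor, so it is the borrowed bVII.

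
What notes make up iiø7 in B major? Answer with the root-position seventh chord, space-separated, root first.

The root, C#, is scale degree 2 — the same note in B major and B minor; only the chord quality changes. Stacking thirds in B minor on C# gives C#–E–G–B.

C# E G B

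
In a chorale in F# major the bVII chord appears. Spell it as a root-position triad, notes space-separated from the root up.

E G# B

The root of bVII is the lowered 7th degree: E# becomes E. Stacking thirds in F# minor on E gives E–G#–B.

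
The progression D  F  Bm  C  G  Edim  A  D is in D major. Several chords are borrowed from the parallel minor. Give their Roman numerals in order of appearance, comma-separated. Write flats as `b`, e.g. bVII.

bIII, bVII, ii°

In D major the diatonic chords are D, Em, F#m, G, A, Bm, C#dim. Of the given chords, D, Bm, G and A are diatonic. But F (F–A–C) is foreign: the diatonic iii on degree 3 is F#m, whereas F comes from D minor. It is labeled bIII. C (C–E–G) is not: scale degree 7 in D major carries C#dim (vii°). In D minor the chord on that degree is C, so here it functions as bVII, borrowed from the parallel minor. But Edim (E–G–Bb) is foreign: the diatonic ii on degree 2 is Em, whereas Edim comes from D minor. It is labeled ii°.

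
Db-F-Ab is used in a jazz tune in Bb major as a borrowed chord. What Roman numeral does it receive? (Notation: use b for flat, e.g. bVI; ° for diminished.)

The root Db is the lowered 3rd scale degree — diatonically Bb major has D there. Db–F–Ab is a major chord — the form found in Bb minor, not the diatonic iii (Dm). Borrowed into Bb major it is written bIII.

bIII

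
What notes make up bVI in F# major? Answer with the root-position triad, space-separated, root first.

D F# A

Scale degree 6 in F# major is D#. bVI uses the lowered form, D, taken from F# minor. Building the major chord from the parallel minor on D: D–F#–A.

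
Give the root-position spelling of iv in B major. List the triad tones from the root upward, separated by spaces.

iv is built on scale degree 4, which is E in both B major and its parallel. In B minor the chord on E is E–G–B.

E G B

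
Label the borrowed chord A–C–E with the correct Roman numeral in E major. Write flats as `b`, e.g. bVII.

iv

The root A is the diatonic 4th degree of E major; the borrowing shows in the chord quality. The diatonic chord on degree 4 would be A (IV), but A–C–E is the minor chord from E minor. As a borrowed chord it is labeled iv.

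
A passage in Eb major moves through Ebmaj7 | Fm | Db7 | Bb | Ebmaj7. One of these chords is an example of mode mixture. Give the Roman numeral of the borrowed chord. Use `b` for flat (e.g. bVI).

bVII7

Eb major has the diatonic set Eb, Fm, Gm, Ab, Bb, Cm, Ddim. Ebmaj7, Fm and Bb all belong to that set. Db7 (Db–F–Ab–Cb) is not: scale degree 7 in Eb major carries Ddim (vii°). In Eb minor the chord on that degree is Db7, so here it functions as bVII7, borrowed from the parallel minor.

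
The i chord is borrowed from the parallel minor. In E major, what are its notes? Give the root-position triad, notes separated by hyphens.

The root, E, is scale degree 1 — the same note in E major and E minor; only the chord quality changes. Building the minor chord from the parallel minor on E: E–G–B.

E-G-B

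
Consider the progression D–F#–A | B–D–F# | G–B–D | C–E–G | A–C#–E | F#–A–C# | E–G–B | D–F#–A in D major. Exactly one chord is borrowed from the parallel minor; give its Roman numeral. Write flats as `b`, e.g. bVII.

bVII

In D major the diatonic chords are D, Em, F#m, G, A, Bm, C#dim. D–F#–A = D, B–D–F# = Bm, G–B–D = G, A–C#–E = A, F#–A–C# = F#m and E–G–B = Em all belong to that set. But C–E–G is foreign: the diatonic vii° on degree 7 is C#dim, whereas C comes from D minor. It is labeled bVII.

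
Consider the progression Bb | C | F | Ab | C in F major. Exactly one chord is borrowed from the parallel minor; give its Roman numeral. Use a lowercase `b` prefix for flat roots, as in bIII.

F major has the diatonic set F, Gm, Am, Bb, C, Dm, Edim. Bb, C and F all belong to that set. But Ab (Ab–C–Eb) is foreign: the diatonic iii on degree 3 is Am, whereas Ab comes from F minor. It is labeled bIII.

bIII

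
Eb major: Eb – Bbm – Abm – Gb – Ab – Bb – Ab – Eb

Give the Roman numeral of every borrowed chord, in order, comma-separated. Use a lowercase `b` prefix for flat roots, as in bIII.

v, iv, bIII

The diatonic triads in Eb major are Eb, Fm, Gm, Ab, Bb, Cm, Ddim. Of the given chords, Eb, Ab and Bb are diatonic. Bbm (Bb–Db–F) doesn't fit — on degree 5 Eb major would have Bb (V). Bbm is the degree-5 chord of Eb minor, so it is the borrowed v. But Abm (Ab–Cb–Eb) is foreign: the diatonic IV on degree 4 is Ab, whereas Abm comes from Eb minor. It is labeled iv. Gb (Gb–Bb–Db) doesn't fit — on degree 3 Eb major would have Gm (iii). Gb is the degree-3 chord of Eb minor, so it is the borrowed bIII.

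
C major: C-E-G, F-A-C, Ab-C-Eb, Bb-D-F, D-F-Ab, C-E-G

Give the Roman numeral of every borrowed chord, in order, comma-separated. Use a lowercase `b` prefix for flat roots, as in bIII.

The diatonic triads in C major are C, Dm, Em, F, G, Am, Bdim. C–E–G = C and F–A–C = F both belong to that set. Ab–C–Eb doesn't fit — on degree 6 C major would have Am (vi). Ab is the degree-6 chord of C minor, so it is the borrowed bVI. Bb–D–F is not: scale degree 7 in C major carries Bdim (vii°). In C minor the chord on that degree is Bb, so here it functions as bVII, borrowed from the parallel minor. D–F–Ab doesn't fit — on degree 2 C major would have Dm (ii). Ddim is the degree-2 chord of C minor, so it is the borrowed ii°.

bVI, bVII, ii°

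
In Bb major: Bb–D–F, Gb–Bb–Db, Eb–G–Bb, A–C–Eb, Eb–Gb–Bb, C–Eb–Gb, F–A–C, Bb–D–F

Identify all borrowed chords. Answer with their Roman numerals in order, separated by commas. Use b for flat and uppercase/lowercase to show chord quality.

Bb major has the diatonic set Bb, Cm, Dm, Eb, F, Gm, Adim. Of the given chords, Bb–D–F = Bb, Eb–G–Bb = Eb, A–C–Eb = Adim and F–A–C = F are diatonic. But Gb–Bb–Db is foreign: the diatonic vi on degree 6 is Gm, whereas Gb comes from Bb minor. It is labeled bVI. But Eb–Gb–Bb is foreign: the diatonic IV on degree 4 is Eb, whereas Ebm comes from Bb minor. It is labeled iv. C–Eb–Gb is not: scale degree 2 in Bb major carries Cm (ii). In Bb minor the chord on that degree is Cdim, so here it functions as ii°, borrowed from the parallel minor.

bVI, iv, ii°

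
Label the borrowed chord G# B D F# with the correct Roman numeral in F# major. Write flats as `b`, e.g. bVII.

iiø7

G# is scale degree 2 in F# major. Diatonically F# major has G#m (ii) on that degree; G#–B–D–F# is instead the half-diminished-seventh chord native to F# minor, so it takes the label iiø7.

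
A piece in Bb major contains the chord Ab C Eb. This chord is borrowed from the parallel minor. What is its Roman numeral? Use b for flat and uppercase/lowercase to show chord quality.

Ab is the lowered form of scale degree 7 in Bb major (the diatonic degree 7 is A). Diatonically Bb major has Adim (vii°) on that degree; Ab–C–Eb is instead the major chord native to Bb minor, so it takes the label bVII.

bVII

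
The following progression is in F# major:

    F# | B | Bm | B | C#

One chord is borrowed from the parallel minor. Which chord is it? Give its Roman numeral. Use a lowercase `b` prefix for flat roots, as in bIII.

In F# major the diatonic chords are F#, G#m, A#m, B, C#, D#m, E#dim. Of the given chords, F#, B and C# are diatonic. Bm (B–D–F#) is not: scale degree 4 in F# major carries B (IV). In F# minor the chord on that degree is Bm, so here it functions as iv, borrowed from the parallel minor.

iv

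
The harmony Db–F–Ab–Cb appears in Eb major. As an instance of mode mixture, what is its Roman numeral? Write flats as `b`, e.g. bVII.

Db is the lowered form of scale degree 7 in Eb major (the diatonic degree 7 is D). The diatonic chord on degree 7 would be Ddim (vii°), but Db–F–Ab–Cb is the dominant-seventh chord from Eb minor. As a borrowed chord it is labeled bVII7.

bVII7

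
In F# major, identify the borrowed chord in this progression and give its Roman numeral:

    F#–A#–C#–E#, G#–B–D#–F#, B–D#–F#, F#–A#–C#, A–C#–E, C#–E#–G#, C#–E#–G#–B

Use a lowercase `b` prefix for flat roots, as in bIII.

bIII

F# major has the diatonic set F#, G#m, A#m, B, C#, D#m, E#dim. Of the given chords, F#–A#–C#–E# = F#maj7, G#–B–D#–F# = G#m7, B–D#–F# = B, F#–A#–C# = F#, C#–E#–G# = C# and C#–E#–G#–B = C#7 are diatonic. A–C#–E doesn't fit — on degree 3 F# major would have A#m (iii). A is the degree-3 chord of F# minor, so it is the borrowed bIII.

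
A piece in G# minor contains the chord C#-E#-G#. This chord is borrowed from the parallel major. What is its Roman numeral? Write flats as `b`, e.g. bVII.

C# is scale degree 4 in G# minor. Diatonically G# minor has C#m (iv) on that degree; C#–E#–G# is instead the major chord native to G# major, so it takes the label IV.

IV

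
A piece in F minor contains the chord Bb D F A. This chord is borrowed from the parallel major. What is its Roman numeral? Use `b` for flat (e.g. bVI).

IVmaj7

The root Bb is the diatonic 4th degree of F minor; the borrowing shows in the chord quality. The diatonic chord on degree 4 would be Bbm (iv), but Bb–D–F–A is the major-seventh chord from F major. As a borrowed chord it is labeled IVmaj7.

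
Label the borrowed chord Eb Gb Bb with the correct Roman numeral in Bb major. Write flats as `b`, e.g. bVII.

iv

Eb is scale degree 4 in Bb major. The diatonic chord on degree 4 would be Eb (IV), but Eb–Gb–Bb is the minor chord from Bb minor. As a borrowed chord it is labeled iv.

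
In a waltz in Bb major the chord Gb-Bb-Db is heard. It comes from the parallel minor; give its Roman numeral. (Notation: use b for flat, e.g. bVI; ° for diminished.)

bVI

In Bb major scale degree 6 is G; Gb is its lowered form, from Bb minor. Gb–Bb–Db is a major chord — the form found in Bb minor, not the diatonic vi (Gm). Borrowed into Bb major it is written bVI.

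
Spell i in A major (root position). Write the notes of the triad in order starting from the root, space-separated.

A C E

i is built on scale degree 1, which is A in both A major and its parallel. Stacking thirds in A minor on A gives A–C–E.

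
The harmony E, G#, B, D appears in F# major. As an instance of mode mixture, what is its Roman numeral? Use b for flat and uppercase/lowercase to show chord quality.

E is the lowered form of scale degree 7 in F# major (the diatonic degree 7 is E#). Diatonically F# major has E#dim (vii°) on that degree; E–G#–B–D is instead the dominant-seventh chord native to F# minor, so it takes the label bVII7.

bVII7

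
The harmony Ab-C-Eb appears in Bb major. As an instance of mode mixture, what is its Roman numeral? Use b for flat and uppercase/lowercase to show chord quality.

The root Ab is the lowered 7th scale degree — diatonically Bb major has A there. The diatonic chord on degree 7 would be Adim (vii°), but Ab–C–Eb is the major chord from Bb minor. As a borrowed chord it is labeled bVII.

bVII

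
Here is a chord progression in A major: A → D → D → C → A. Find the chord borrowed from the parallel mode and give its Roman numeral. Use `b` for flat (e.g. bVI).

bIII

A major has the diatonic set A, Bm, C#m, D, E, F#m, G#dim. A and D both belong to that set. C (C–E–G) doesn't fit — on degree 3 A major would have C#m (iii). C is the degree-3 chord of A minor, so it is the borrowed bIII.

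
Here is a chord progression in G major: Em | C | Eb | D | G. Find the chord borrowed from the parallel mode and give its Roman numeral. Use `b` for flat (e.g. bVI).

bVI

In G major the diatonic chords are G, Am, Bm, C, D, Em, F#dim. Em, C, D and G all belong to that set. Eb (Eb–G–Bb) doesn't fit — on degree 6 G major would have Em (vi). Eb is the degree-6 chord of G minor, so it is the borrowed bVI.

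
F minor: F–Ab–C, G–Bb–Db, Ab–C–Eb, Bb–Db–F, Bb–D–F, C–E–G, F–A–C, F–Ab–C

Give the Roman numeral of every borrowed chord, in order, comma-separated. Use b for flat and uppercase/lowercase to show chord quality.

In F minor (with V from harmonic minor) the diatonic chords are Fm, Gdim, Ab, Bbm, C, Db, Eb. Of the given chords, F–Ab–C = Fm, G–Bb–Db = Gdim, Ab–C–Eb = Ab, Bb–Db–F = Bbm and C–E–G = C are diatonic. Bb–D–F doesn't fit — on degree 4 F minor would have Bbm (iv). Bb is the degree-4 chord of F major, so it is the borrowed IV. But F–A–C is foreign: the diatonic i on degree 1 is Fm, whereas F comes from F major. It is labeled I.

IV, I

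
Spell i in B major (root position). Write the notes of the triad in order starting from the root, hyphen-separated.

B-D-F#

i is built on scale degree 1, which is B in both B major and its parallel. Stacking thirds in B minor on B gives B–D–F#.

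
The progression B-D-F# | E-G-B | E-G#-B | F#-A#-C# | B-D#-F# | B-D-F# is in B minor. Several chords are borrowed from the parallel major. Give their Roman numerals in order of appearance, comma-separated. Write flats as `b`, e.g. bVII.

IV, I

In B minor (with V from harmonic minor) the diatonic chords are Bm, C#dim, D, Em, F#, G, A. B–D–F# = Bm, E–G–B = Em and F#–A#–C# = F# are all diatonic. E–G#–B doesn't fit — on degree 4 B minor would have Em (iv). E is the degree-4 chord of B major, so it is the borrowed IV. B–D#–F# doesn't fit — on degree 1 B minor would have Bm (i). B is the degree-1 chord of B major, so it is the borrowed I.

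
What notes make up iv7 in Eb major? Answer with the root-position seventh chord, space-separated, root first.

The root, Ab, is scale degree 4 — the same note in Eb major and Eb minor; only the chord quality changes. Building the minor-seventh chord from the parallel minor on Ab: Ab–Cb–Eb–Gb.

Ab Cb Eb Gb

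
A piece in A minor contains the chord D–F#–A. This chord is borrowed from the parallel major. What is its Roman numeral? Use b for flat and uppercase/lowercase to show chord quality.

IV

D is scale degree 4 in A minor. D–F#–A is a major chord — the form found in A major, not the diatonic iv (Dm). Borrowed into A minor it is written IV.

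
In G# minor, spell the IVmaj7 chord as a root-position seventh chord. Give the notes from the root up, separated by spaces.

The root, C#, is scale degree 4 — the same note in G# minor and G# major; only the chord quality changes. Building the major-seventh chord from the parallel major on C#: C#–E#–G#–B#.

C# E# G# B#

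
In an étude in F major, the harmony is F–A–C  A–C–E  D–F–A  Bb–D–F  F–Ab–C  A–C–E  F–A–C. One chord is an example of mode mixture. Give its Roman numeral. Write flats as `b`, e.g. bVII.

F major has the diatonic set F, Gm, Am, Bb, C, Dm, Edim. F–A–C = F, A–C–E = Am, D–F–A = Dm and Bb–D–F = Bb all belong to that set. F–Ab–C is not: scale degree 1 in F major carries F (I). In F minor the chord on that degree is Fm, so here it functions as i, borrowed from the parallel minor.

i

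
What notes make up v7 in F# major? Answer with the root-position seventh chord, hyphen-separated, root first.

C#-E-G#-B

v7 is built on scale degree 5, which is C# in both F# major and its parallel. Stacking thirds in F# minor on C# gives C#–E–G#–B.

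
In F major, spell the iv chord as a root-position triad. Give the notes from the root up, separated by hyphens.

Bb-Db-F

The root, Bb, is scale degree 4 — the same note in F major and F minor; only the chord quality changes. Building the minor chord from the parallel minor on Bb: Bb–Db–F.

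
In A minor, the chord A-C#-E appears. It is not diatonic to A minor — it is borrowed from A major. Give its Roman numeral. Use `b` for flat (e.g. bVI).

I

The root A is the diatonic 1st degree of A minor; the borrowing shows in the chord quality. Diatonically A minor has Am (i) on that degree; A–C#–E is instead the major chord native to A major, so it takes the label I.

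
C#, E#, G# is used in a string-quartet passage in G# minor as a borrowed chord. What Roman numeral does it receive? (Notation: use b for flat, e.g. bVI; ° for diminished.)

C# is scale degree 4 in G# minor. C#–E#–G# is a major chord — the form found in G# major, not the diatonic iv (C#m). Borrowed into G# minor it is written IV.

IV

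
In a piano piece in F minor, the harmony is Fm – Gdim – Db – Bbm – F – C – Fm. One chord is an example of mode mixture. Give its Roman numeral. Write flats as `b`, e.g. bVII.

F minor has the diatonic set Fm, Gdim, Ab, Bbm, C, Db, Eb (with V from harmonic minor). Fm, Gdim, Db, Bbm and C are all diatonic. But F (F–A–C) is foreign: the diatonic i on degree 1 is Fm, whereas F comes from F major. It is labeled I.

I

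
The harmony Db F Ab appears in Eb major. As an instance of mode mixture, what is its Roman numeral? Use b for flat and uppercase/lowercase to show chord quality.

Db is the lowered form of scale degree 7 in Eb major (the diatonic degree 7 is D). Diatonically Eb major has Ddim (vii°) on that degree; Db–F–Ab is instead the major chord native to Eb minor, so it takes the label bVII.

bVII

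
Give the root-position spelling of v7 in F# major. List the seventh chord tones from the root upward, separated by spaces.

v7 is built on scale degree 5, which is C# in both F# major and its parallel. Building the minor-seventh chord from the parallel minor on C#: C#–E–G#–B.

C# E G# B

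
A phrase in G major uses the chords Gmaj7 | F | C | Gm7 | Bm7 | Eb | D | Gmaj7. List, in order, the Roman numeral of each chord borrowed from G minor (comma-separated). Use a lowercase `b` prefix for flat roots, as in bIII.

In G major the diatonic chords are G, Am, Bm, C, D, Em, F#dim. Gmaj7, C, Bm7 and D all belong to that set. F (F–A–C) doesn't fit — on degree 7 G major would have F#dim (vii°). F is the degree-7 chord of G minor, so it is the borrowed bVII. Gm7 (G–Bb–D–F) is not: scale degree 1 in G major carries G (I). In G minor the chord on that degree is Gm7, so here it functions as i7, borrowed from the parallel minor. Eb (Eb–G–Bb) is not: scale degree 6 in G major carries Em (vi). In G minor the chord on that degree is Eb, so here it functions as bVI, borrowed from the parallel minor.

bVII, i7, bVI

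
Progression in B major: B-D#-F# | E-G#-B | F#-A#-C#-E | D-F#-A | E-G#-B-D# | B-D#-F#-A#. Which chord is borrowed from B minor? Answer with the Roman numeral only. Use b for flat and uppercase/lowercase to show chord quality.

bIII

In B major the diatonic chords are B, C#m, D#m, E, F#, G#m, A#dim. B–D#–F# = B, E–G#–B = E, F#–A#–C#–E = F#7, E–G#–B–D# = Emaj7 and B–D#–F#–A# = Bmaj7 all belong to that set. But D–F#–A is foreign: the diatonic iii on degree 3 is D#m, whereas D comes from B minor. It is labeled bIII.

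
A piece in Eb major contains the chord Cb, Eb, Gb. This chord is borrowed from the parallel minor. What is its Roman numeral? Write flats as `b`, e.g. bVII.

The root Cb is the lowered 6th scale degree — diatonically Eb major has C there. Cb–Eb–Gb is a major chord — the form found in Eb minor, not the diatonic vi (Cm). Borrowed into Eb major it is written bVI.

bVI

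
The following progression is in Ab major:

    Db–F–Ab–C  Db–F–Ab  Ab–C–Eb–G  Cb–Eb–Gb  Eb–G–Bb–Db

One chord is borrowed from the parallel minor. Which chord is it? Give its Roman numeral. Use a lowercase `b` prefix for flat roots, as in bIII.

In Ab major the diatonic chords are Ab, Bbm, Cm, Db, Eb, Fm, Gdim. Db–F–Ab–C = Dbmaj7, Db–F–Ab = Db, Ab–C–Eb–G = Abmaj7 and Eb–G–Bb–Db = Eb7 all belong to that set. But Cb–Eb–Gb is foreign: the diatonic iii on degree 3 is Cm, whereas Cb comes from Ab minor. It is labeled bIII.

bIII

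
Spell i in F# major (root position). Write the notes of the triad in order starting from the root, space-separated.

i is built on scale degree 1, which is F# in both F# major and its parallel. In F# minor the chord on F# is F#–A–C#.

F# A C#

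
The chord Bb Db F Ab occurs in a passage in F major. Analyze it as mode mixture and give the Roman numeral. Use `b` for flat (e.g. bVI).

Bb is scale degree 4 in F major. Bb–Db–F–Ab is a minor-seventh chord — the form found in F minor, not the diatonic IV (Bb). Borrowed into F major it is written iv7.

iv7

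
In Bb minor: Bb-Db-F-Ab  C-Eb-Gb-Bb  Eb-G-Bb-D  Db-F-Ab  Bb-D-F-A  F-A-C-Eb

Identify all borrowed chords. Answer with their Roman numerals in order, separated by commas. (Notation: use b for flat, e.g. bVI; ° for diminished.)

IVmaj7, Imaj7

The diatonic triads in Bb minor (with V from harmonic minor) are Bbm, Cdim, Db, Ebm, F, Gb, Ab. Bb–Db–F–Ab = Bbm7, C–Eb–Gb–Bb = Cm7b5, Db–F–Ab = Db and F–A–C–Eb = F7 all belong to that set. Eb–G–Bb–D is not: scale degree 4 in Bb minor carries Ebm (iv). In Bb major the chord on that degree is Ebmaj7, so here it functions as IVmaj7, borrowed from the parallel major. Bb–D–F–A is not: scale degree 1 in Bb minor carries Bbm (i). In Bb major the chord on that degree is Bbmaj7, so here it functions as Imaj7, borrowed from the parallel major.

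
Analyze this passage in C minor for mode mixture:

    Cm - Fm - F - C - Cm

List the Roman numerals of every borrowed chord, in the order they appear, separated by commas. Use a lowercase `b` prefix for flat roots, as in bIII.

IV, I

In C minor (with V from harmonic minor) the diatonic chords are Cm, Ddim, Eb, Fm, G, Ab, Bb. Cm and Fm both belong to that set. But F (F–A–C) is foreign: the diatonic iv on degree 4 is Fm, whereas F comes from C major. It is labeled IV. C (C–E–G) doesn't fit — on degree 1 C minor would have Cm (i). C is the degree-1 chord of C major, so it is the borrowed I.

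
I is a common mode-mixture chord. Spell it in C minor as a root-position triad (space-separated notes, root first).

The root, C, is scale degree 1 — the same note in C minor and C major; only the chord quality changes. Building the major chord from the parallel major on C: C–E–G.

C E G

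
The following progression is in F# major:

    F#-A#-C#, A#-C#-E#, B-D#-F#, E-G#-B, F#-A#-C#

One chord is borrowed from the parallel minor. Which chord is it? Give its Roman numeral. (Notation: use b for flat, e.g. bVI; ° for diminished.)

In F# major the diatonic chords are F#, G#m, A#m, B, C#, D#m, E#dim. F#–A#–C# = F#, A#–C#–E# = A#m and B–D#–F# = B are all diatonic. But E–G#–B is foreign: the diatonic vii° on degree 7 is E#dim, whereas E comes from F# minor. It is labeled bVII.

bVII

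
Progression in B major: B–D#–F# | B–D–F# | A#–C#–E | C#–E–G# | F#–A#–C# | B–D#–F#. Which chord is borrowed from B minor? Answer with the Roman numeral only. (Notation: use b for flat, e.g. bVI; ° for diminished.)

i

In B major the diatonic chords are B, C#m, D#m, E, F#, G#m, A#dim. Of the given chords, B–D#–F# = B, A#–C#–E = A#dim, C#–E–G# = C#m and F#–A#–C# = F# are diatonic. B–D–F# is not: scale degree 1 in B major carries B (I). In B minor the chord on that degree is Bm, so here it functions as i, borrowed from the parallel minor.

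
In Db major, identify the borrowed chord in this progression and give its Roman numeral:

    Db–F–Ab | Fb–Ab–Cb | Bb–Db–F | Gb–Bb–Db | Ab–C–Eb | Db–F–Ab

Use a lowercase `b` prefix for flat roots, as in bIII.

In Db major the diatonic chords are Db, Ebm, Fm, Gb, Ab, Bbm, Cdim. Db–F–Ab = Db, Bb–Db–F = Bbm, Gb–Bb–Db = Gb and Ab–C–Eb = Ab all belong to that set. Fb–Ab–Cb doesn't fit — on degree 3 Db major would have Fm (iii). Fb is the degree-3 chord of Db minor, so it is the borrowed bIII.

bIII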